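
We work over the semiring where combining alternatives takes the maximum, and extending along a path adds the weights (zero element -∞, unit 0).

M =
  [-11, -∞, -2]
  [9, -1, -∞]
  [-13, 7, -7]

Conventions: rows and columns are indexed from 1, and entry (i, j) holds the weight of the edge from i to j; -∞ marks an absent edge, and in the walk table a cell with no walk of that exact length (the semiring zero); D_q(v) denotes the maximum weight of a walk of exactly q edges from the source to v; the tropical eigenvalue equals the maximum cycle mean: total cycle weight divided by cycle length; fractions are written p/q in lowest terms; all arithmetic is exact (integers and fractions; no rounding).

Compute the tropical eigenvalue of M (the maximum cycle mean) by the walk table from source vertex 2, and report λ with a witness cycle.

q=0: [-∞, 0, -∞]
q=1: [9, -1, -∞]
q=2: [8, -2, 7]
q=3: [7, 14, 6]
Optimal cycle mean attained by: cycle 1->3->2->1, total (-2) + 7 + 9, length 3.
Answer: λ = 14/3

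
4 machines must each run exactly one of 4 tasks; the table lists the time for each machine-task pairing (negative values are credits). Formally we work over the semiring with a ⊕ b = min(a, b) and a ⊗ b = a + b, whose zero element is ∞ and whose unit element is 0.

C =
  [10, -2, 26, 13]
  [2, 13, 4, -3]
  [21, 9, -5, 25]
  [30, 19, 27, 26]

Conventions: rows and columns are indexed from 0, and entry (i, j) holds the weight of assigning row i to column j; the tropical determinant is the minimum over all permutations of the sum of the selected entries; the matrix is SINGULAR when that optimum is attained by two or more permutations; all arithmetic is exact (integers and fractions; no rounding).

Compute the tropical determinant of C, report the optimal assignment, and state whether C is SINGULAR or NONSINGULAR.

σ = (0, 1, 2, 3): 10 + 13 + (-5) + 26 = 44
σ = (0, 1, 3, 2): 10 + 13 + 25 + 27 = 75
σ = (0, 2, 1, 3): 10 + 4 + 9 + 26 = 49
σ = (0, 2, 3, 1): 10 + 4 + 25 + 19 = 58
σ = (0, 3, 1, 2): 10 + (-3) + 9 + 27 = 43
σ = (0, 3, 2, 1): 10 + (-3) + (-5) + 19 = 21
σ = (1, 0, 2, 3): (-2) + 2 + (-5) + 26 = 21
σ = (1, 0, 3, 2): (-2) + 2 + 25 + 27 = 52
σ = (1, 2, 0, 3): (-2) + 4 + 21 + 26 = 49
σ = (1, 2, 3, 0): (-2) + 4 + 25 + 30 = 57
σ = (1, 3, 0, 2): (-2) + (-3) + 21 + 27 = 43
σ = (1, 3, 2, 0): (-2) + (-3) + (-5) + 30 = 20
σ = (2, 0, 1, 3): 26 + 2 + 9 + 26 = 63
σ = (2, 0, 3, 1): 26 + 2 + 25 + 19 = 72
σ = (2, 1, 0, 3): 26 + 13 + 21 + 26 = 86
σ = (2, 1, 3, 0): 26 + 13 + 25 + 30 = 94
σ = (2, 3, 0, 1): 26 + (-3) + 21 + 19 = 63
σ = (2, 3, 1, 0): 26 + (-3) + 9 + 30 = 62
σ = (3, 0, 1, 2): 13 + 2 + 9 + 27 = 51
σ = (3, 0, 2, 1): 13 + 2 + (-5) + 19 = 29
σ = (3, 1, 0, 2): 13 + 13 + 21 + 27 = 74
σ = (3, 1, 2, 0): 13 + 13 + (-5) + 30 = 51
σ = (3, 2, 0, 1): 13 + 4 + 21 + 19 = 57
σ = (3, 2, 1, 0): 13 + 4 + 9 + 30 = 56
Optimal value attained by: σ = (1, 3, 2, 0).
Answer: det⊕(C) = 20; verdict: NONSINGULAR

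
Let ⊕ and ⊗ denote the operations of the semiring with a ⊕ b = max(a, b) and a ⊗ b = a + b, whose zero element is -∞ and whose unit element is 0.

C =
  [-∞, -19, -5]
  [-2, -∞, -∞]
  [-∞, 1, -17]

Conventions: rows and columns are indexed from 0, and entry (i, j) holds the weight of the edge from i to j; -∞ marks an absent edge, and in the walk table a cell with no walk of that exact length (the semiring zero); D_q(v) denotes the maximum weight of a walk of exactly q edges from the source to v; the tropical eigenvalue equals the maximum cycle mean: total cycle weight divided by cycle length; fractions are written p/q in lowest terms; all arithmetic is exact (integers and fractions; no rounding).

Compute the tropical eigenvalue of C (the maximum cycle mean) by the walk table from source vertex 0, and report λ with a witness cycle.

q=0: [0, -∞, -∞]
q=1: [-∞, -19, -5]
q=2: [-21, -4, -22]
q=3: [-6, -21, -26]
Optimal cycle mean attained by: cycle 0->2->1->0, total (-5) + 1 + (-2), length 3.
Answer: λ = -2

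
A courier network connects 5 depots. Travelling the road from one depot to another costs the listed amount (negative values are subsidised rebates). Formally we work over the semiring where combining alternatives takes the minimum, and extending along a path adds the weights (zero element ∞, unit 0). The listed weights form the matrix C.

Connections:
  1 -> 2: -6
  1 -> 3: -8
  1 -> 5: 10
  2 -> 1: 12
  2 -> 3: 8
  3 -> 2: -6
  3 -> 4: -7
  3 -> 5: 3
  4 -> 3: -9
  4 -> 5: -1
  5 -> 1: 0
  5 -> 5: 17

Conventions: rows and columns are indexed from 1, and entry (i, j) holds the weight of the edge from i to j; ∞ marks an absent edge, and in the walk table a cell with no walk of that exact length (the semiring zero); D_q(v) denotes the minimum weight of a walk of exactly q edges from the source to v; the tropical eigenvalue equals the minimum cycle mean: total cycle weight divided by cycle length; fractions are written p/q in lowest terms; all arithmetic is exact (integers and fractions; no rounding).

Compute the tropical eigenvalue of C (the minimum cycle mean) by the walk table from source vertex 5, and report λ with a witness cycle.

q=0: [∞, ∞, ∞, ∞, 0]
q=1: [0, ∞, ∞, ∞, 17]
q=2: [17, -6, -8, ∞, 10]
q=3: [6, -14, 2, -15, -5]
q=4: [-5, -4, -24, -5, -16]
q=5: [-16, -30, -14, -31, -21]
Optimal cycle mean attained by: cycle 3->4->3, total (-7) + (-9), length 2.
Answer: λ = -8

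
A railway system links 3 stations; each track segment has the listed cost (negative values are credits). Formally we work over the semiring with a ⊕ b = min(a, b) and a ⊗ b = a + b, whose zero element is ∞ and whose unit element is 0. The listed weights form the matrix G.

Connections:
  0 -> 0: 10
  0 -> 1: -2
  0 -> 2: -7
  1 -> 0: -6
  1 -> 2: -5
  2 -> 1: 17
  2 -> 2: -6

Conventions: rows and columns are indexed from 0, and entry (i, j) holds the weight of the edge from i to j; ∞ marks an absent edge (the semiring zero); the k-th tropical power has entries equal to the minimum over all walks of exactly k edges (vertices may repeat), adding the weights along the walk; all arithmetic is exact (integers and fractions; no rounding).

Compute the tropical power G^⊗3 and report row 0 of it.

G^⊗2:
  [-8, 8, -13]
  [4, -8, -13]
  [11, 11, -12]
G^⊗3:
  [2, -10, -19]
  [-14, 2, -19]
  [5, 5, -18]
Answer: row 0 of G^⊗3 = [2, -10, -19]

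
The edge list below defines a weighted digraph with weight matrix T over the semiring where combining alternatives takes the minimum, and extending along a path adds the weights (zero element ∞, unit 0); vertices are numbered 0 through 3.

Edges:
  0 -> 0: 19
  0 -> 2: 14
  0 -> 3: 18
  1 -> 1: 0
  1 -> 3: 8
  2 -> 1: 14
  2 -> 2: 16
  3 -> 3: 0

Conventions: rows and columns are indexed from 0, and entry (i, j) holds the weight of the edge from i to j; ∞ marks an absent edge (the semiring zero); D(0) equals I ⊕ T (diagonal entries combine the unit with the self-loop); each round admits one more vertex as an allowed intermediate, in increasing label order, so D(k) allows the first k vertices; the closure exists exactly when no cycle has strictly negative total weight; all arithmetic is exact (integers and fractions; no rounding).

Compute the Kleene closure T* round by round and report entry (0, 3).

D(0):
  [0, ∞, 14, 18]
  [∞, 0, ∞, 8]
  [∞, 14, 0, ∞]
  [∞, ∞, ∞, 0]
D(1):
  [0, ∞, 14, 18]
  [∞, 0, ∞, 8]
  [∞, 14, 0, ∞]
  [∞, ∞, ∞, 0]
D(2):
  [0, ∞, 14, 18]
  [∞, 0, ∞, 8]
  [∞, 14, 0, 22]
  [∞, ∞, ∞, 0]
D(3):
  [0, 28, 14, 18]
  [∞, 0, ∞, 8]
  [∞, 14, 0, 22]
  [∞, ∞, ∞, 0]
D(4):
  [0, 28, 14, 18]
  [∞, 0, ∞, 8]
  [∞, 14, 0, 22]
  [∞, ∞, ∞, 0]
Answer: T*[0][3] = 18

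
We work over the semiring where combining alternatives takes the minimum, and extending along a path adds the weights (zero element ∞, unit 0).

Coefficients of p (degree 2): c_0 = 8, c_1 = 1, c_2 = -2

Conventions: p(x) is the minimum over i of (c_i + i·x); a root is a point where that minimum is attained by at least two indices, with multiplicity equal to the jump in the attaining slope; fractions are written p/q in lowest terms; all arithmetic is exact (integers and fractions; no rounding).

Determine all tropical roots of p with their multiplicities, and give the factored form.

hull edge (i=0, c=8) to (i=1, c=1): slope -7, span 1
hull edge (i=1, c=1) to (i=2, c=-2): slope -3, span 1
Factored form: p(x) = -2 ⊗ (x ⊕ 3) ⊗ (x ⊕ 7)
Answer: roots = 3 (mult 1), 7 (mult 1)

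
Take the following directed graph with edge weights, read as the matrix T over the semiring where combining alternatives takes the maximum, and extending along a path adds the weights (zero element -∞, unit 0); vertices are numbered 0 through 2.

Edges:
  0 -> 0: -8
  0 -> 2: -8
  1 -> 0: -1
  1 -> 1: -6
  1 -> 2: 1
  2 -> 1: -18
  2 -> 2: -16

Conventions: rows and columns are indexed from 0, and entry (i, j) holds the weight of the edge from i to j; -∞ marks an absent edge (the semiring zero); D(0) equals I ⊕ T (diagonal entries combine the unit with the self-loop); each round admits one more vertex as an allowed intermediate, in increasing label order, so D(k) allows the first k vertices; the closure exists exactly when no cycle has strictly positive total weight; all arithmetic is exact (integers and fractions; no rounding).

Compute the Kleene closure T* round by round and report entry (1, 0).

D(0):
  [0, -∞, -8]
  [-1, 0, 1]
  [-∞, -18, 0]
D(1):
  [0, -∞, -8]
  [-1, 0, 1]
  [-∞, -18, 0]
D(2):
  [0, -∞, -8]
  [-1, 0, 1]
  [-19, -18, 0]
D(3):
  [0, -26, -8]
  [-1, 0, 1]
  [-19, -18, 0]
Answer: T*[1][0] = -1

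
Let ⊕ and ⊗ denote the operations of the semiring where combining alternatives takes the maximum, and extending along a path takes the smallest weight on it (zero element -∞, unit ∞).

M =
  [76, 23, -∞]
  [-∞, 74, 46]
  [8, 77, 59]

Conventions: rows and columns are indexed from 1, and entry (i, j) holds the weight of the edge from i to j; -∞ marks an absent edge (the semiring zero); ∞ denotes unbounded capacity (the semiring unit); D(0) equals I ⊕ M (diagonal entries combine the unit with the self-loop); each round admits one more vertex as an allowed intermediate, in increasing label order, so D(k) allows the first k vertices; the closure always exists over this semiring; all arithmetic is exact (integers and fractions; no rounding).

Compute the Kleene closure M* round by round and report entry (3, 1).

D(0):
  [∞, 23, -∞]
  [-∞, ∞, 46]
  [8, 77, ∞]
D(1):
  [∞, 23, -∞]
  [-∞, ∞, 46]
  [8, 77, ∞]
D(2):
  [∞, 23, 23]
  [-∞, ∞, 46]
  [8, 77, ∞]
D(3):
  [∞, 23, 23]
  [8, ∞, 46]
  [8, 77, ∞]
Answer: M*[3][1] = 8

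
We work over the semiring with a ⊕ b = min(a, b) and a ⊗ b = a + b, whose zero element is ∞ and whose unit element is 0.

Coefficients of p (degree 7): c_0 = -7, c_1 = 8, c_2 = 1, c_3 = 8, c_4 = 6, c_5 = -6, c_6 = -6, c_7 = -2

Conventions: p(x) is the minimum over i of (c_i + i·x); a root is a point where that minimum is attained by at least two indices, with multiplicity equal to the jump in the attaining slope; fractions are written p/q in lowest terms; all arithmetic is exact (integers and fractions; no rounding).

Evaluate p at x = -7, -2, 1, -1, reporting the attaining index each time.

p(-7) = min(-7+0·(-7)=-7, 8+1·(-7)=1, 1+2·(-7)=-13, 8+3·(-7)=-13, 6+4·(-7)=-22, -6+5·(-7)=-41, -6+6·(-7)=-48, -2+7·(-7)=-51) = -51 (attained by i=7)
p(-2) = min(-7+0·(-2)=-7, 8+1·(-2)=6, 1+2·(-2)=-3, 8+3·(-2)=2, 6+4·(-2)=-2, -6+5·(-2)=-16, -6+6·(-2)=-18, -2+7·(-2)=-16) = -18 (attained by i=6)
p(1) = min(-7+0·1=-7, 8+1·1=9, 1+2·1=3, 8+3·1=11, 6+4·1=10, -6+5·1=-1, -6+6·1=0, -2+7·1=5) = -7 (attained by i=0)
p(-1) = min(-7+0·(-1)=-7, 8+1·(-1)=7, 1+2·(-1)=-1, 8+3·(-1)=5, 6+4·(-1)=2, -6+5·(-1)=-11, -6+6·(-1)=-12, -2+7·(-1)=-9) = -12 (attained by i=6)
Answer: p(-7) = -51; p(-2) = -18; p(1) = -7; p(-1) = -12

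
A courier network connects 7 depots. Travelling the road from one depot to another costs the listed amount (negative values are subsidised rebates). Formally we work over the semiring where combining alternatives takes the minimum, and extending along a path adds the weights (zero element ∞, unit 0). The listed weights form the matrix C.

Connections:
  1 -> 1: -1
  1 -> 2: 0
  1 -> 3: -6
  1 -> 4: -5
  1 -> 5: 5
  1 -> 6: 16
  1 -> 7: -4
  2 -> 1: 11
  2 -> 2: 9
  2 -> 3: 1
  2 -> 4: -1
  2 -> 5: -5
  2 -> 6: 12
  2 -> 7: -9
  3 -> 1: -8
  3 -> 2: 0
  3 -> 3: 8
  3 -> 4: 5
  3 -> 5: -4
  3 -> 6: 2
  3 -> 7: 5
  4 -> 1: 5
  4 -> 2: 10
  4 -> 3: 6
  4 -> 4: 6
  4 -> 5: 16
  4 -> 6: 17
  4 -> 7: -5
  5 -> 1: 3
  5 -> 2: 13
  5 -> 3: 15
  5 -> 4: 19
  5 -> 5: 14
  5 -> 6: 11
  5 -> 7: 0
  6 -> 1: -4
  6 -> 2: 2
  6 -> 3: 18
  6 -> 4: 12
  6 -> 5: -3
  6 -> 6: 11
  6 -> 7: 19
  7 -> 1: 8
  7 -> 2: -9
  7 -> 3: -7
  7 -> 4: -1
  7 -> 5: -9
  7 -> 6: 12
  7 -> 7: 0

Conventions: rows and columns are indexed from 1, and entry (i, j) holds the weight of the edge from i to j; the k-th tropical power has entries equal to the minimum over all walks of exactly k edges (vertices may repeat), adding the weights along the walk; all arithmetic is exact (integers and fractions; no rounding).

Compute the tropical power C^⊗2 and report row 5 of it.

C^⊗2:
  [-14, -13, -11, -6, -13, -4, -10]
  [-7, -18, -16, -10, -18, 3, -9]
  [-9, -8, -14, -13, -5, 7, -12]
  [-2, -14, -12, -6, -14, 7, -5]
  [2, -9, -7, -2, -9, 12, -1]
  [-5, -4, -10, -9, -3, 8, -8]
  [-15, -9, -8, -10, -14, -5, -18]
Answer: row 5 of C^⊗2 = [2, -9, -7, -2, -9, 12, -1]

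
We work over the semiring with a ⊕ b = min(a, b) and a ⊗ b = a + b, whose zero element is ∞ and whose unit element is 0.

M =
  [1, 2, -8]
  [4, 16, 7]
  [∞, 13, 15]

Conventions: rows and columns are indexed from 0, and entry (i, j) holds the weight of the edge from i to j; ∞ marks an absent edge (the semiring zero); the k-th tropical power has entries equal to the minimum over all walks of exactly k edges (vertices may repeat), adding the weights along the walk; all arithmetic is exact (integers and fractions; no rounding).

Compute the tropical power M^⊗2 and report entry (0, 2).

M^⊗2:
  [2, 3, -7]
  [5, 6, -4]
  [17, 28, 20]
Key observation: the optimum is the walk 0->0->2, with weight 1 + (-8) = -7.
Optimal value attained by: walk 0->0->2.
Answer: (M^⊗2)[0][2] = -7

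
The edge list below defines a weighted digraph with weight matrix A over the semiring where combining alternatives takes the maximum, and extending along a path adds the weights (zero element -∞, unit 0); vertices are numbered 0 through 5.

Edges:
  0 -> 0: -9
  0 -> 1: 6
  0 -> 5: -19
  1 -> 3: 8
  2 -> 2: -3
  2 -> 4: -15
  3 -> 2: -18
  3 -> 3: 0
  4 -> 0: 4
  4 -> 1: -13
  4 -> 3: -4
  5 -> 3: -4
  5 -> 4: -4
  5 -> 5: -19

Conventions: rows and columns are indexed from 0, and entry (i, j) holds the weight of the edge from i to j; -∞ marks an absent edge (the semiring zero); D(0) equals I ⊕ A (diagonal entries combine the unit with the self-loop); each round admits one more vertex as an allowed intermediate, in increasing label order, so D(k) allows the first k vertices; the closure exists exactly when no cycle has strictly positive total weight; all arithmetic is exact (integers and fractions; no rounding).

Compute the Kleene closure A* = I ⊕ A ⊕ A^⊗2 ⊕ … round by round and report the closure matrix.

D(0):
  [0, 6, -∞, -∞, -∞, -19]
  [-∞, 0, -∞, 8, -∞, -∞]
  [-∞, -∞, 0, -∞, -15, -∞]
  [-∞, -∞, -18, 0, -∞, -∞]
  [4, -13, -∞, -4, 0, -∞]
  [-∞, -∞, -∞, -4, -4, 0]
D(1):
  [0, 6, -∞, -∞, -∞, -19]
  [-∞, 0, -∞, 8, -∞, -∞]
  [-∞, -∞, 0, -∞, -15, -∞]
  [-∞, -∞, -18, 0, -∞, -∞]
  [4, 10, -∞, -4, 0, -15]
  [-∞, -∞, -∞, -4, -4, 0]
D(2):
  [0, 6, -∞, 14, -∞, -19]
  [-∞, 0, -∞, 8, -∞, -∞]
  [-∞, -∞, 0, -∞, -15, -∞]
  [-∞, -∞, -18, 0, -∞, -∞]
  [4, 10, -∞, 18, 0, -15]
  [-∞, -∞, -∞, -4, -4, 0]
D(3):
  [0, 6, -∞, 14, -∞, -19]
  [-∞, 0, -∞, 8, -∞, -∞]
  [-∞, -∞, 0, -∞, -15, -∞]
  [-∞, -∞, -18, 0, -33, -∞]
  [4, 10, -∞, 18, 0, -15]
  [-∞, -∞, -∞, -4, -4, 0]
D(4):
  [0, 6, -4, 14, -19, -19]
  [-∞, 0, -10, 8, -25, -∞]
  [-∞, -∞, 0, -∞, -15, -∞]
  [-∞, -∞, -18, 0, -33, -∞]
  [4, 10, 0, 18, 0, -15]
  [-∞, -∞, -22, -4, -4, 0]
D(5):
  [0, 6, -4, 14, -19, -19]
  [-21, 0, -10, 8, -25, -40]
  [-11, -5, 0, 3, -15, -30]
  [-29, -23, -18, 0, -33, -48]
  [4, 10, 0, 18, 0, -15]
  [0, 6, -4, 14, -4, 0]
D(6):
  [0, 6, -4, 14, -19, -19]
  [-21, 0, -10, 8, -25, -40]
  [-11, -5, 0, 3, -15, -30]
  [-29, -23, -18, 0, -33, -48]
  [4, 10, 0, 18, 0, -15]
  [0, 6, -4, 14, -4, 0]
Answer: A* = [[0, 6, -4, 14, -19, -19], [-21, 0, -10, 8, -25, -40], [-11, -5, 0, 3, -15, -30], [-29, -23, -18, 0, -33, -48], [4, 10, 0, 18, 0, -15], [0, 6, -4, 14, -4, 0]]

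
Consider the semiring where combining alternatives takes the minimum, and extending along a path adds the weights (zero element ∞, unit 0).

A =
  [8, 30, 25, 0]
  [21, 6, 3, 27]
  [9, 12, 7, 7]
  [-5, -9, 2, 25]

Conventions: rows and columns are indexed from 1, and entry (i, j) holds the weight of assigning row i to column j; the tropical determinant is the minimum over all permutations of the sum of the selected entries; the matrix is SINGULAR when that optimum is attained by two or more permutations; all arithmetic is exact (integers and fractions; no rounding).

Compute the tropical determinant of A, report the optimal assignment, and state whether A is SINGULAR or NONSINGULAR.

σ = (1, 2, 3, 4): 8 + 6 + 7 + 25 = 46
σ = (1, 2, 4, 3): 8 + 6 + 7 + 2 = 23
σ = (1, 3, 2, 4): 8 + 3 + 12 + 25 = 48
σ = (1, 3, 4, 2): 8 + 3 + 7 + (-9) = 9
σ = (1, 4, 2, 3): 8 + 27 + 12 + 2 = 49
σ = (1, 4, 3, 2): 8 + 27 + 7 + (-9) = 33
σ = (2, 1, 3, 4): 30 + 21 + 7 + 25 = 83
σ = (2, 1, 4, 3): 30 + 21 + 7 + 2 = 60
σ = (2, 3, 1, 4): 30 + 3 + 9 + 25 = 67
σ = (2, 3, 4, 1): 30 + 3 + 7 + (-5) = 35
σ = (2, 4, 1, 3): 30 + 27 + 9 + 2 = 68
σ = (2, 4, 3, 1): 30 + 27 + 7 + (-5) = 59
σ = (3, 1, 2, 4): 25 + 21 + 12 + 25 = 83
σ = (3, 1, 4, 2): 25 + 21 + 7 + (-9) = 44
σ = (3, 2, 1, 4): 25 + 6 + 9 + 25 = 65
σ = (3, 2, 4, 1): 25 + 6 + 7 + (-5) = 33
σ = (3, 4, 1, 2): 25 + 27 + 9 + (-9) = 52
σ = (3, 4, 2, 1): 25 + 27 + 12 + (-5) = 59
σ = (4, 1, 2, 3): 0 + 21 + 12 + 2 = 35
σ = (4, 1, 3, 2): 0 + 21 + 7 + (-9) = 19
σ = (4, 2, 1, 3): 0 + 6 + 9 + 2 = 17
σ = (4, 2, 3, 1): 0 + 6 + 7 + (-5) = 8
σ = (4, 3, 1, 2): 0 + 3 + 9 + (-9) = 3
σ = (4, 3, 2, 1): 0 + 3 + 12 + (-5) = 10
Optimal value attained by: σ = (4, 3, 1, 2).
Answer: det⊕(A) = 3; verdict: NONSINGULAR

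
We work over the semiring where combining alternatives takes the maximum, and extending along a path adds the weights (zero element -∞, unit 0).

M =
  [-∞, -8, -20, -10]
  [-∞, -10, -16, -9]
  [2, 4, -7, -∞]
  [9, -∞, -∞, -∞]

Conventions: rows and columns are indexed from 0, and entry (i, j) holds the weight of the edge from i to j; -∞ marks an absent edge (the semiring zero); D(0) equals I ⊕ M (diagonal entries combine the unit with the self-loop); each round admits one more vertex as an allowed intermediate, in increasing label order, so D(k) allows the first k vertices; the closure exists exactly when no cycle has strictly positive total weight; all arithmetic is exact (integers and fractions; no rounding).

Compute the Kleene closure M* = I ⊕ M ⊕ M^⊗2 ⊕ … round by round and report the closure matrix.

D(0):
  [0, -8, -20, -10]
  [-∞, 0, -16, -9]
  [2, 4, 0, -∞]
  [9, -∞, -∞, 0]
D(1):
  [0, -8, -20, -10]
  [-∞, 0, -16, -9]
  [2, 4, 0, -8]
  [9, 1, -11, 0]
D(2):
  [0, -8, -20, -10]
  [-∞, 0, -16, -9]
  [2, 4, 0, -5]
  [9, 1, -11, 0]
D(3):
  [0, -8, -20, -10]
  [-14, 0, -16, -9]
  [2, 4, 0, -5]
  [9, 1, -11, 0]
D(4):
  [0, -8, -20, -10]
  [0, 0, -16, -9]
  [4, 4, 0, -5]
  [9, 1, -11, 0]
Answer: M* = [[0, -8, -20, -10], [0, 0, -16, -9], [4, 4, 0, -5], [9, 1, -11, 0]]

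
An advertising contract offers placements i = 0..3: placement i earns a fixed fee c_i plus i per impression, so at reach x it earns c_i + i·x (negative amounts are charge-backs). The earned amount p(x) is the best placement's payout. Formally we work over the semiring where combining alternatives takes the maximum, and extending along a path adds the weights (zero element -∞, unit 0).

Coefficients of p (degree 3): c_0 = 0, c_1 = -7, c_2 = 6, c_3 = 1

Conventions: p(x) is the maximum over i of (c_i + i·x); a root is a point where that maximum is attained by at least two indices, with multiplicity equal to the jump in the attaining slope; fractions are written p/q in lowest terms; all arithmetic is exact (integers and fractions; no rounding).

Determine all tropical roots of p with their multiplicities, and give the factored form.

hull edge (i=0, c=0) to (i=2, c=6): slope 3, span 2
hull edge (i=2, c=6) to (i=3, c=1): slope -5, span 1
Factored form: p(x) = 1 ⊗ (x ⊕ (-3)) ⊗ (x ⊕ (-3)) ⊗ (x ⊕ 5)
Answer: roots = -3 (mult 2), 5 (mult 1)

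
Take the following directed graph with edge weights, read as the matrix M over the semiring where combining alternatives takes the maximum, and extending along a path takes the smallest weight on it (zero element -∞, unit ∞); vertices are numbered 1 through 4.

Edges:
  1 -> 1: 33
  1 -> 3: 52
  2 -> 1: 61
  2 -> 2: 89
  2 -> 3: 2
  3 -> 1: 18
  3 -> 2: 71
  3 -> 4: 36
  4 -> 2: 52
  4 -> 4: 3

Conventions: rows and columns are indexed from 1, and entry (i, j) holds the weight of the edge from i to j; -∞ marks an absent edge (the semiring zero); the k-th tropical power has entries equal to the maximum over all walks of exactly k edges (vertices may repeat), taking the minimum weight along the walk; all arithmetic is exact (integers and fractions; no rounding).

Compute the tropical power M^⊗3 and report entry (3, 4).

M^⊗2:
  [33, 52, 33, 36]
  [61, 89, 52, 2]
  [61, 71, 18, 3]
  [52, 52, 2, 3]
M^⊗3:
  [52, 52, 33, 33]
  [61, 89, 52, 36]
  [61, 71, 52, 18]
  [52, 52, 52, 3]
Key observation: the optimum is the walk 3->1->3->4, with weight 18 min 52 min 36 = 18.
Optimal value attained by: walk 3->1->3->4.
Answer: (M^⊗3)[3][4] = 18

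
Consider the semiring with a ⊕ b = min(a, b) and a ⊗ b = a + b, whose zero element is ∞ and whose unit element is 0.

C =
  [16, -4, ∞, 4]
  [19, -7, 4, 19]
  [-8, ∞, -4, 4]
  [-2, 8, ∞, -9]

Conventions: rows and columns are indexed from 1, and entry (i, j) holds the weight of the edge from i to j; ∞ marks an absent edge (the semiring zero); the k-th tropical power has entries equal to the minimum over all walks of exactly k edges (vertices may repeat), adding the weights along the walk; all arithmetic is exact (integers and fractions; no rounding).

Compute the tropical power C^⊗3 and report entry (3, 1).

C^⊗2:
  [2, -11, 0, -5]
  [-4, -14, -3, 8]
  [-12, -12, -8, -5]
  [-11, -6, 12, -18]
C^⊗3:
  [-8, -18, -7, -14]
  [-11, -21, -10, -1]
  [-16, -19, -12, -14]
  [-20, -15, -2, -27]
Key observation: the optimum is the walk 3->3->3->1, with weight (-4) + (-4) + (-8) = -16.
Optimal value attained by: walk 3->3->3->1.
Answer: (C^⊗3)[3][1] = -16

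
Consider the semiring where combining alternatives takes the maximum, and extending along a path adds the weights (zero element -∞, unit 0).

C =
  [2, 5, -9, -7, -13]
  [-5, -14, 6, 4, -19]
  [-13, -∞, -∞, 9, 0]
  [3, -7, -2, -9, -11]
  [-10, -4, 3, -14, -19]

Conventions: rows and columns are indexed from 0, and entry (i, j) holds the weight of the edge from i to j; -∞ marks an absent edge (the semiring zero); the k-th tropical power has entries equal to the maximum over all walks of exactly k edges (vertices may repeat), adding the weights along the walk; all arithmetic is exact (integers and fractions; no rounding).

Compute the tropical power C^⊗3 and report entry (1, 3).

C^⊗2:
  [4, 7, 11, 9, -9]
  [7, 0, 2, 15, 6]
  [12, 2, 7, 0, -2]
  [5, 8, -1, 7, -2]
  [-8, -5, 2, 12, 3]
C^⊗3:
  [12, 9, 13, 20, 11]
  [18, 12, 13, 11, 4]
  [14, 17, 8, 16, 7]
  [10, 10, 14, 12, -1]
  [15, 5, 10, 11, 2]
Key observation: the optimum is the walk 1->3->2->3, with weight 4 + (-2) + 9 = 11.
Optimal value attained by: walk 1->3->2->3.
Answer: (C^⊗3)[1][3] = 11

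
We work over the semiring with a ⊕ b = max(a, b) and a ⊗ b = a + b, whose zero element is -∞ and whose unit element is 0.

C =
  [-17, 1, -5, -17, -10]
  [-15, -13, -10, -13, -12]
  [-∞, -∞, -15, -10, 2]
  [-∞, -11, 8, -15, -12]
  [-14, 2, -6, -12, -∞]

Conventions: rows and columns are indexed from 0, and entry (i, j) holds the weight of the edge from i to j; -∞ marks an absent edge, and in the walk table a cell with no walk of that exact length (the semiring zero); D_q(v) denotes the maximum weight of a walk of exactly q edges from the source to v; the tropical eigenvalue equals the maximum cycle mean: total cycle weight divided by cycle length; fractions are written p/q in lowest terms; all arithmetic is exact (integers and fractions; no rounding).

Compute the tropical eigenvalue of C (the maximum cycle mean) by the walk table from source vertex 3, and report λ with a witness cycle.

q=0: [-∞, -∞, -∞, 0, -∞]
q=1: [-∞, -11, 8, -15, -12]
q=2: [-26, -10, -7, -2, 10]
q=3: [-4, 12, 6, -2, -5]
q=4: [-3, -1, 6, -1, 8]
q=5: [-6, 10, 7, -4, 8]
Optimal cycle mean attained by: cycle 1->3->2->4->1, total (-13) + 8 + 2 + 2, length 4.
Answer: λ = -1/4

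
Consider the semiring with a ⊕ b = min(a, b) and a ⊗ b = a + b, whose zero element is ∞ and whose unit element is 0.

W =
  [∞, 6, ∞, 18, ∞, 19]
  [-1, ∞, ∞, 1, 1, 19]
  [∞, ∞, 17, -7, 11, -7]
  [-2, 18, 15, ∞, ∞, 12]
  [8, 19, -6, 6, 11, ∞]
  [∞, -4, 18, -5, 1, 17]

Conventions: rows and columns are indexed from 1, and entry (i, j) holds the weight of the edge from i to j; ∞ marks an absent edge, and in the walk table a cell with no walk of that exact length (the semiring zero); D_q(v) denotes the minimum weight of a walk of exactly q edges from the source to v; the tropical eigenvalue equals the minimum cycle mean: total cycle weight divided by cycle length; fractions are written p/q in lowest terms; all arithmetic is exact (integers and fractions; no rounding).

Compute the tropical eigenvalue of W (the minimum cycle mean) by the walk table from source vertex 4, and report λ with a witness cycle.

q=0: [∞, ∞, ∞, 0, ∞, ∞]
q=1: [-2, 18, 15, ∞, ∞, 12]
q=2: [17, 4, 30, 7, 13, 8]
q=3: [3, 4, 7, 3, 5, 19]
q=4: [1, 9, -1, 0, 5, 0]
q=5: [-2, -4, -1, -8, 1, -8]
q=6: [-10, -12, -5, -13, -7, -8]
Optimal cycle mean attained by: cycle 2->5->3->6->2, total 1 + (-6) + (-7) + (-4), length 4.
Answer: λ = -4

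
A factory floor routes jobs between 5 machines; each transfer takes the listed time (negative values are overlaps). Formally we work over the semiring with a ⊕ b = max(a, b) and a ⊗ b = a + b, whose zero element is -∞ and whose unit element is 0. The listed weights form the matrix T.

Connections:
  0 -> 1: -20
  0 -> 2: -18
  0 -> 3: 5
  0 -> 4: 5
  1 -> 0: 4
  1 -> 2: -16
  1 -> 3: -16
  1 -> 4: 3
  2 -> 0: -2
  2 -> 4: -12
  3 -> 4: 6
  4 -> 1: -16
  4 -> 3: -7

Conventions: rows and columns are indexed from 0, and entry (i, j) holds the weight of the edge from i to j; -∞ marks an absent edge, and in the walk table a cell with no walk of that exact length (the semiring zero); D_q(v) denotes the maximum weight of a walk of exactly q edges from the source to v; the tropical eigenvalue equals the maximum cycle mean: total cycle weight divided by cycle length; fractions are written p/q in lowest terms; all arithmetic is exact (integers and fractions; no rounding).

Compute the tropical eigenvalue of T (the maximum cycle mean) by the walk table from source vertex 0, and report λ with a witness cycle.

q=0: [0, -∞, -∞, -∞, -∞]
q=1: [-∞, -20, -18, 5, 5]
q=2: [-16, -11, -36, -2, 11]
q=3: [-7, -5, -27, 4, 4]
q=4: [-1, -12, -21, -2, 10]
q=5: [-8, -6, -19, 4, 4]
Optimal cycle mean attained by: cycle 0->3->4->1->0, total 5 + 6 + (-16) + 4, length 4.
Answer: λ = -1/4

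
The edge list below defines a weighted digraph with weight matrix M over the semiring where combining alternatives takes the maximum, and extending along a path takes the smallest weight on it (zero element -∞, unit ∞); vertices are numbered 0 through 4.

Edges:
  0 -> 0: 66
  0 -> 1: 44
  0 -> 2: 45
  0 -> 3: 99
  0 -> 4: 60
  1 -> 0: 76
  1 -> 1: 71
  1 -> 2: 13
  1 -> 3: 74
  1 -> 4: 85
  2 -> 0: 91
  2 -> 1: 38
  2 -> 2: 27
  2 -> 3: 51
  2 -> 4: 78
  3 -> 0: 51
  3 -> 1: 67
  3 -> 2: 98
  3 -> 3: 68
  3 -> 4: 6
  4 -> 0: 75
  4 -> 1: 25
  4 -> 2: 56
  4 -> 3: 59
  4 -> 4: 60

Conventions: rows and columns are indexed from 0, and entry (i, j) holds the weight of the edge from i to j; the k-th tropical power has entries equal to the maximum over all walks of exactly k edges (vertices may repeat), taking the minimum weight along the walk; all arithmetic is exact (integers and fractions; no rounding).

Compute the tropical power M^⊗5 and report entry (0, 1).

M^⊗2:
  [66, 67, 98, 68, 60]
  [75, 71, 74, 76, 71]
  [75, 51, 56, 91, 60]
  [91, 67, 68, 68, 78]
  [66, 59, 59, 75, 60]
M^⊗3:
  [91, 67, 68, 68, 78]
  [74, 71, 76, 75, 74]
  [66, 67, 91, 75, 60]
  [75, 67, 68, 91, 68]
  [66, 67, 75, 68, 60]
M^⊗4:
  [75, 67, 68, 91, 68]
  [76, 71, 75, 74, 76]
  [91, 67, 75, 68, 78]
  [68, 67, 91, 75, 68]
  [75, 67, 68, 68, 75]
M^⊗5:
  [68, 67, 91, 75, 68]
  [75, 71, 74, 76, 75]
  [75, 67, 68, 91, 75]
  [91, 67, 75, 68, 78]
  [75, 67, 68, 75, 68]
Key observation: the optimum is the walk 0->3->1->1->1->1, with weight 99 min 67 min 71 min 71 min 71 = 67.
Optimal value attained by: walk 0->3->1->1->1->1.
Answer: (M^⊗5)[0][1] = 67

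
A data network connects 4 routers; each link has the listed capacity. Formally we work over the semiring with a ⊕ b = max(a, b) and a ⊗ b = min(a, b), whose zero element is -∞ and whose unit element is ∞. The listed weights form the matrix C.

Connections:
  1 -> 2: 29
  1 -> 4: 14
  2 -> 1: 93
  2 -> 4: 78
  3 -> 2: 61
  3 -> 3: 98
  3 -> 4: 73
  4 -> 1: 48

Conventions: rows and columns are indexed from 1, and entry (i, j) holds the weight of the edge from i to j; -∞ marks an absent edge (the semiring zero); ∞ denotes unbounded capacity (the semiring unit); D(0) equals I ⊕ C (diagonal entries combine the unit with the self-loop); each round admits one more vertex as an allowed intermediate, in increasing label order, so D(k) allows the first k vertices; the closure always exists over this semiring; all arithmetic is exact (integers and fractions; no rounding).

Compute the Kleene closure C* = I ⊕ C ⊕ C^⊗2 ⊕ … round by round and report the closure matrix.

D(0):
  [∞, 29, -∞, 14]
  [93, ∞, -∞, 78]
  [-∞, 61, ∞, 73]
  [48, -∞, -∞, ∞]
D(1):
  [∞, 29, -∞, 14]
  [93, ∞, -∞, 78]
  [-∞, 61, ∞, 73]
  [48, 29, -∞, ∞]
D(2):
  [∞, 29, -∞, 29]
  [93, ∞, -∞, 78]
  [61, 61, ∞, 73]
  [48, 29, -∞, ∞]
D(3):
  [∞, 29, -∞, 29]
  [93, ∞, -∞, 78]
  [61, 61, ∞, 73]
  [48, 29, -∞, ∞]
D(4):
  [∞, 29, -∞, 29]
  [93, ∞, -∞, 78]
  [61, 61, ∞, 73]
  [48, 29, -∞, ∞]
Answer: C* = [[∞, 29, -∞, 29], [93, ∞, -∞, 78], [61, 61, ∞, 73], [48, 29, -∞, ∞]]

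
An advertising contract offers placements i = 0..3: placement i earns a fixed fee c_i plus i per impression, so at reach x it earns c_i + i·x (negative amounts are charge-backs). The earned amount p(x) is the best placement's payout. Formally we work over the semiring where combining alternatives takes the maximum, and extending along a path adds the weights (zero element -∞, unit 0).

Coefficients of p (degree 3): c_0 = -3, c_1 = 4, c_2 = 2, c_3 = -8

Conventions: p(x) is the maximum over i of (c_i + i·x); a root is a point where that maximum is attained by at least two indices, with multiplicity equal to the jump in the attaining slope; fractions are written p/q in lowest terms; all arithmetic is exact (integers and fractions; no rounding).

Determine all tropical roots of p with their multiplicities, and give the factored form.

hull edge (i=0, c=-3) to (i=1, c=4): slope 7, span 1
hull edge (i=1, c=4) to (i=2, c=2): slope -2, span 1
hull edge (i=2, c=2) to (i=3, c=-8): slope -10, span 1
Factored form: p(x) = -8 ⊗ (x ⊕ (-7)) ⊗ (x ⊕ 2) ⊗ (x ⊕ 10)
Answer: roots = -7 (mult 1), 2 (mult 1), 10 (mult 1)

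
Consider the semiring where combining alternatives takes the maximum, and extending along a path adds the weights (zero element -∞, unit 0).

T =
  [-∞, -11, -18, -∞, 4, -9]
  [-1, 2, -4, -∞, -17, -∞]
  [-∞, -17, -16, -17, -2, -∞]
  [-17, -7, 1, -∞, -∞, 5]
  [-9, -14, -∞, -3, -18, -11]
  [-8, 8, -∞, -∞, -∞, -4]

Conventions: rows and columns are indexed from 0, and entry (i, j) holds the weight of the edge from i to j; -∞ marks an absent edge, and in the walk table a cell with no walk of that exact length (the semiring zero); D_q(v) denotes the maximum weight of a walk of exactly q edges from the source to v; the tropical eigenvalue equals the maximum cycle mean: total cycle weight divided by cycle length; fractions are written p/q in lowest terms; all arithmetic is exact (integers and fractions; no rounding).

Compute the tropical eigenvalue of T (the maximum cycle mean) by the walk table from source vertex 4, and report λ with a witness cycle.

q=0: [-∞, -∞, -∞, -∞, 0, -∞]
q=1: [-9, -14, -∞, -3, -18, -11]
q=2: [-15, -3, -2, -21, -5, 2]
q=3: [-4, 10, -7, -8, -4, -2]
q=4: [9, 12, 6, -7, 0, -3]
q=5: [11, 14, 8, -3, 13, 0]
q=6: [13, 16, 10, 10, 15, 2]
Optimal cycle mean attained by: cycle 0->4->3->5->1->0, total 4 + (-3) + 5 + 8 + (-1), length 5.
Answer: λ = 13/5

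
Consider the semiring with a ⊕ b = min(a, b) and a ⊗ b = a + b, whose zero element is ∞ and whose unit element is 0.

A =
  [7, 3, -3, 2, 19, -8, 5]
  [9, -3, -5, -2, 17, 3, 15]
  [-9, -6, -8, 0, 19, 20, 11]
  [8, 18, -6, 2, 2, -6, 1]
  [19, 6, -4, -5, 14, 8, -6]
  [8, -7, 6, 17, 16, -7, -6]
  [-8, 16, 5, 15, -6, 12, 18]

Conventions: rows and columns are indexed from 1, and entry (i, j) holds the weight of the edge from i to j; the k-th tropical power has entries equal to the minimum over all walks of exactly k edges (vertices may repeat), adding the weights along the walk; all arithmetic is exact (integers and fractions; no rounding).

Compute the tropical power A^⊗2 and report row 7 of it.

A^⊗2:
  [-12, -15, -11, -3, -1, -15, -14]
  [-14, -11, -13, -5, 0, -8, -3]
  [-17, -14, -16, -8, 2, -17, -4]
  [-15, -13, -14, -6, -5, -13, -12]
  [-14, -10, -12, -4, -12, -11, -4]
  [-14, -14, -12, -9, -12, -14, -13]
  [-4, -5, -11, -11, 8, -16, -12]
Answer: row 7 of A^⊗2 = [-4, -5, -11, -11, 8, -16, -12]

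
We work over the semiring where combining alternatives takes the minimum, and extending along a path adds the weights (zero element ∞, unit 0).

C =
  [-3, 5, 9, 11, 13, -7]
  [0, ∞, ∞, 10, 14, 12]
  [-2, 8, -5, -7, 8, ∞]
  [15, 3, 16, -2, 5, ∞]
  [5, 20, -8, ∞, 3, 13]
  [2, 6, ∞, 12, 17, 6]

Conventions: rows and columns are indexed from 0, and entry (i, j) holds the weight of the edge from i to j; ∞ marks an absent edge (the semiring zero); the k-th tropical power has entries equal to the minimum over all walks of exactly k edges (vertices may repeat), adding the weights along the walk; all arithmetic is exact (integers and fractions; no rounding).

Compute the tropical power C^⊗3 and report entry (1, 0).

C^⊗2:
  [-6, -1, 4, 2, 10, -10]
  [-3, 5, 6, 8, 13, -7]
  [-7, -4, -10, -12, -2, -9]
  [3, 1, -3, -4, 3, 8]
  [-10, 0, -13, -15, 0, -2]
  [-1, 7, 9, 10, 15, -5]
C^⊗3:
  [-9, -4, -1, -3, 7, -13]
  [-6, -1, 1, -1, 10, -10]
  [-12, -9, -15, -17, -7, -14]
  [-5, -1, -8, -10, 1, -4]
  [-15, -12, -18, -20, -10, -17]
  [-4, 1, 4, 2, 12, -8]
Key observation: the optimum is the walk 1->0->0->0, with weight 0 + (-3) + (-3) = -6.
Optimal value attained by: walk 1->0->0->0.
Answer: (C^⊗3)[1][0] = -6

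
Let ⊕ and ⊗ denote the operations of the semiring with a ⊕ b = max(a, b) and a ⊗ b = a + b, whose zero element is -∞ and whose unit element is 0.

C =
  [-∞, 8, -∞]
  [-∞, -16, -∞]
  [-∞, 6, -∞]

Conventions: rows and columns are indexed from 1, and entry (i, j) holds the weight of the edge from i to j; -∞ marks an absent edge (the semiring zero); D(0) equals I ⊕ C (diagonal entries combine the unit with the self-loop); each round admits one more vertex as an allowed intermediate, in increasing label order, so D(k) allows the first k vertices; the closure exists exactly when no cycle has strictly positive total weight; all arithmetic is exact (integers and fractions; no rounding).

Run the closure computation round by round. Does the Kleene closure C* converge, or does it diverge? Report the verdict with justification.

D(0):
  [0, 8, -∞]
  [-∞, 0, -∞]
  [-∞, 6, 0]
D(1):
  [0, 8, -∞]
  [-∞, 0, -∞]
  [-∞, 6, 0]
D(2):
  [0, 8, -∞]
  [-∞, 0, -∞]
  [-∞, 6, 0]
D(3):
  [0, 8, -∞]
  [-∞, 0, -∞]
  [-∞, 6, 0]
Key observation: every diagonal entry stays at the unit through all rounds, so no improving cycle exists.
Answer: CONVERGES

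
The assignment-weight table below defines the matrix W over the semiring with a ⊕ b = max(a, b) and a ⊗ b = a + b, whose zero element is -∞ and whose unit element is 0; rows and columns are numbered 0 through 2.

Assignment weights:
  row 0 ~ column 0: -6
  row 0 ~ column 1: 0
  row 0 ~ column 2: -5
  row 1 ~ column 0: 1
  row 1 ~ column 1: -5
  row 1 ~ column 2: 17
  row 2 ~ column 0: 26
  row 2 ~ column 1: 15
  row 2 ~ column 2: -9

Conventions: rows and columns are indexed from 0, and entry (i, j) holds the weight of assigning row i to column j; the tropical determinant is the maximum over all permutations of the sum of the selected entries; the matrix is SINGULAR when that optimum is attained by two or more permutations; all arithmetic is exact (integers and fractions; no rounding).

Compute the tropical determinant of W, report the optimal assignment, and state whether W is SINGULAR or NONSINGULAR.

σ = (0, 1, 2): (-6) + (-5) + (-9) = -20
σ = (0, 2, 1): (-6) + 17 + 15 = 26
σ = (1, 0, 2): 0 + 1 + (-9) = -8
σ = (1, 2, 0): 0 + 17 + 26 = 43
σ = (2, 0, 1): (-5) + 1 + 15 = 11
σ = (2, 1, 0): (-5) + (-5) + 26 = 16
Optimal value attained by: σ = (1, 2, 0).
Answer: det⊕(W) = 43; verdict: NONSINGULAR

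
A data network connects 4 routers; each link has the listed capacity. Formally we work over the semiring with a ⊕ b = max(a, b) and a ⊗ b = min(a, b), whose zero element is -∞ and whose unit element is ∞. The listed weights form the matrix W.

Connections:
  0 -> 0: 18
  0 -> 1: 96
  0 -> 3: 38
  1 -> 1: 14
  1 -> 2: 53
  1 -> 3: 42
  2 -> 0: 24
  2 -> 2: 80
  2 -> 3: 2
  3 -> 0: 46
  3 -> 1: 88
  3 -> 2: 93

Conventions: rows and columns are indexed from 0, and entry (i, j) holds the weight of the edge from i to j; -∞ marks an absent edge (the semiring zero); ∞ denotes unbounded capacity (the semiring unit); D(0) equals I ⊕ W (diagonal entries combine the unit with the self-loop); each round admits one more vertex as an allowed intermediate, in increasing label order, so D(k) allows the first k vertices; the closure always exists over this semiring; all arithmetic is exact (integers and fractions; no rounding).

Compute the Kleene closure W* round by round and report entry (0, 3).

D(0):
  [∞, 96, -∞, 38]
  [-∞, ∞, 53, 42]
  [24, -∞, ∞, 2]
  [46, 88, 93, ∞]
D(1):
  [∞, 96, -∞, 38]
  [-∞, ∞, 53, 42]
  [24, 24, ∞, 24]
  [46, 88, 93, ∞]
D(2):
  [∞, 96, 53, 42]
  [-∞, ∞, 53, 42]
  [24, 24, ∞, 24]
  [46, 88, 93, ∞]
D(3):
  [∞, 96, 53, 42]
  [24, ∞, 53, 42]
  [24, 24, ∞, 24]
  [46, 88, 93, ∞]
D(4):
  [∞, 96, 53, 42]
  [42, ∞, 53, 42]
  [24, 24, ∞, 24]
  [46, 88, 93, ∞]
Answer: W*[0][3] = 42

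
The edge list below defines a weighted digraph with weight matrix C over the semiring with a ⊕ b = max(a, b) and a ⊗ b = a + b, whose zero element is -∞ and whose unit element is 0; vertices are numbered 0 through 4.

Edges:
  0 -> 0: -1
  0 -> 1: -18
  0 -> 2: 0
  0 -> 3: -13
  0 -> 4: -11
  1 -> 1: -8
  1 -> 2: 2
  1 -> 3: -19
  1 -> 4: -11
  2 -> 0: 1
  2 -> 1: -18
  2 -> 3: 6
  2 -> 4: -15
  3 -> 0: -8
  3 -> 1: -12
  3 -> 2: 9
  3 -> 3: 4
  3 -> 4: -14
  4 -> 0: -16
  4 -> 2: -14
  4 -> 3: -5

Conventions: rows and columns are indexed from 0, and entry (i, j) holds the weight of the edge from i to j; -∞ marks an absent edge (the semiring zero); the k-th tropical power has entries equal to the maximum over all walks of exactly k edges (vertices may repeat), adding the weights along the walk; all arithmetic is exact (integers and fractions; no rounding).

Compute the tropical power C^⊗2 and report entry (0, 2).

C^⊗2:
  [1, -18, -1, 6, -12]
  [3, -16, -6, 8, -13]
  [0, -6, 15, 10, -8]
  [10, -8, 13, 15, -6]
  [-13, -17, 4, -1, -19]
Key observation: the optimum is the walk 0->0->2, with weight (-1) + 0 = -1.
Optimal value attained by: walk 0->0->2.
Answer: (C^⊗2)[0][2] = -1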